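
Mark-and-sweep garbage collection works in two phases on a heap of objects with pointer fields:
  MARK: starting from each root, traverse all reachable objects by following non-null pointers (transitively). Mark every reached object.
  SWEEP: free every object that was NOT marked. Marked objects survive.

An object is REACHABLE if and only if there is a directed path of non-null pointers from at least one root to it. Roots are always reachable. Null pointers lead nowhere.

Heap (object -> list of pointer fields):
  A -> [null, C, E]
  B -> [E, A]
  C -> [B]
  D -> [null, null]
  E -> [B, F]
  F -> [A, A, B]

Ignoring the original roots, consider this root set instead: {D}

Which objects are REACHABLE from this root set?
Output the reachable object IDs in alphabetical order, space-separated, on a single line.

Answer: D

Derivation:
Roots: D
Mark D: refs=null null, marked=D
Unmarked (collected): A B C E F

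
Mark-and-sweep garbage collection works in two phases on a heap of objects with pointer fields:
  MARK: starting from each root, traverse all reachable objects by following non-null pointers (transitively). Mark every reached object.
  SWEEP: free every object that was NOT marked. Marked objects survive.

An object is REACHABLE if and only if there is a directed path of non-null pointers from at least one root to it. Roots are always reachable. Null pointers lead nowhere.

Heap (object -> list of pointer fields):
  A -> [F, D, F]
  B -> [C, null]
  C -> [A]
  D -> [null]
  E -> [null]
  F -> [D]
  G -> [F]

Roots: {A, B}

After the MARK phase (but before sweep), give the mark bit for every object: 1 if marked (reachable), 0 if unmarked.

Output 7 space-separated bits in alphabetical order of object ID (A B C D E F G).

Roots: A B
Mark A: refs=F D F, marked=A
Mark B: refs=C null, marked=A B
Mark F: refs=D, marked=A B F
Mark D: refs=null, marked=A B D F
Mark C: refs=A, marked=A B C D F
Unmarked (collected): E G

Answer: 1 1 1 1 0 1 0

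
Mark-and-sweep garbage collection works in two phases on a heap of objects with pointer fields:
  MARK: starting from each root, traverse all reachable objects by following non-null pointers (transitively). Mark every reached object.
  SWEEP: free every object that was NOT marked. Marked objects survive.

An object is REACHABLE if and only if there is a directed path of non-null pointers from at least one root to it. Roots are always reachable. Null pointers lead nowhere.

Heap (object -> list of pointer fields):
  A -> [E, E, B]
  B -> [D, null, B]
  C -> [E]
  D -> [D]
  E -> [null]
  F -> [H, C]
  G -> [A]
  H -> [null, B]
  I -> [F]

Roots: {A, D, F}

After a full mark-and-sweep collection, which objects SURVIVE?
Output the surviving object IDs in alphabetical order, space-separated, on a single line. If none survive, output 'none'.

Answer: A B C D E F H

Derivation:
Roots: A D F
Mark A: refs=E E B, marked=A
Mark D: refs=D, marked=A D
Mark F: refs=H C, marked=A D F
Mark E: refs=null, marked=A D E F
Mark B: refs=D null B, marked=A B D E F
Mark H: refs=null B, marked=A B D E F H
Mark C: refs=E, marked=A B C D E F H
Unmarked (collected): G I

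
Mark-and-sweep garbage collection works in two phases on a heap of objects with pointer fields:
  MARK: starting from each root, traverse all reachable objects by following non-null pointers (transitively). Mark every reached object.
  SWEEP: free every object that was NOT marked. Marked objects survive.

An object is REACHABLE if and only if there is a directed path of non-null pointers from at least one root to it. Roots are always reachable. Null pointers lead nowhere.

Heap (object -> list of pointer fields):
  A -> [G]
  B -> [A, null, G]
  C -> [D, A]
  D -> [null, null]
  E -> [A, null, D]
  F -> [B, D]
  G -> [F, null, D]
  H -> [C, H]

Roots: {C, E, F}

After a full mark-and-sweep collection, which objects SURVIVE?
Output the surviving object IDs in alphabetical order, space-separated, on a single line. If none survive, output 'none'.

Answer: A B C D E F G

Derivation:
Roots: C E F
Mark C: refs=D A, marked=C
Mark E: refs=A null D, marked=C E
Mark F: refs=B D, marked=C E F
Mark D: refs=null null, marked=C D E F
Mark A: refs=G, marked=A C D E F
Mark B: refs=A null G, marked=A B C D E F
Mark G: refs=F null D, marked=A B C D E F G
Unmarked (collected): H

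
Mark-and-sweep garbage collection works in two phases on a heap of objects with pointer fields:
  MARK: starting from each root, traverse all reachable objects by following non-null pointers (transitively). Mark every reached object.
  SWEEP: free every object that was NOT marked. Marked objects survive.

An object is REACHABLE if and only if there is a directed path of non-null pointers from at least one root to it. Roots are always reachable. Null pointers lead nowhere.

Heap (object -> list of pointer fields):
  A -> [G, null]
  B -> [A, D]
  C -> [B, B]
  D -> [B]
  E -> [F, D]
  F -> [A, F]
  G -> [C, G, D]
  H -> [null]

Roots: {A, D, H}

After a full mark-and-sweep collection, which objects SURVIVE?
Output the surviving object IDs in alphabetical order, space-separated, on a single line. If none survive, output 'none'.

Roots: A D H
Mark A: refs=G null, marked=A
Mark D: refs=B, marked=A D
Mark H: refs=null, marked=A D H
Mark G: refs=C G D, marked=A D G H
Mark B: refs=A D, marked=A B D G H
Mark C: refs=B B, marked=A B C D G H
Unmarked (collected): E F

Answer: A B C D G H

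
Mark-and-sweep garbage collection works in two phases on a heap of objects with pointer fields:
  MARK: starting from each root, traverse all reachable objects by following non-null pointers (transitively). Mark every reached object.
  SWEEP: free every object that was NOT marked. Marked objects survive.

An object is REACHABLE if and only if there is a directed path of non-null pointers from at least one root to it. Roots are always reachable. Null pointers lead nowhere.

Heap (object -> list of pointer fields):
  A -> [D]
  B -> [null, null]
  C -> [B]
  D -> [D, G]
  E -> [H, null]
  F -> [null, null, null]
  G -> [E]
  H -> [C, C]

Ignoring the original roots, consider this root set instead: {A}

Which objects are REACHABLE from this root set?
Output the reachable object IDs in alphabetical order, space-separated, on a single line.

Roots: A
Mark A: refs=D, marked=A
Mark D: refs=D G, marked=A D
Mark G: refs=E, marked=A D G
Mark E: refs=H null, marked=A D E G
Mark H: refs=C C, marked=A D E G H
Mark C: refs=B, marked=A C D E G H
Mark B: refs=null null, marked=A B C D E G H
Unmarked (collected): F

Answer: A B C D E G H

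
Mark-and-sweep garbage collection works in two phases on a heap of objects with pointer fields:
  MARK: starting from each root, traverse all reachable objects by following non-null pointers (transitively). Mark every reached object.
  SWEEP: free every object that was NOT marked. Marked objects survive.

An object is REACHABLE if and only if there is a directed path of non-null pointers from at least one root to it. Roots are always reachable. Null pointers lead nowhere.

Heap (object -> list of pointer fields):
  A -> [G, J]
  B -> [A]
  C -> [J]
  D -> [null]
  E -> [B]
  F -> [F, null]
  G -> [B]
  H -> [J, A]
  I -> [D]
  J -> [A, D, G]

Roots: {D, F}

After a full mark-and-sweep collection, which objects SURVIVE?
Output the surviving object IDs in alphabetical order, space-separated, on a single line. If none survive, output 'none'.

Answer: D F

Derivation:
Roots: D F
Mark D: refs=null, marked=D
Mark F: refs=F null, marked=D F
Unmarked (collected): A B C E G H I J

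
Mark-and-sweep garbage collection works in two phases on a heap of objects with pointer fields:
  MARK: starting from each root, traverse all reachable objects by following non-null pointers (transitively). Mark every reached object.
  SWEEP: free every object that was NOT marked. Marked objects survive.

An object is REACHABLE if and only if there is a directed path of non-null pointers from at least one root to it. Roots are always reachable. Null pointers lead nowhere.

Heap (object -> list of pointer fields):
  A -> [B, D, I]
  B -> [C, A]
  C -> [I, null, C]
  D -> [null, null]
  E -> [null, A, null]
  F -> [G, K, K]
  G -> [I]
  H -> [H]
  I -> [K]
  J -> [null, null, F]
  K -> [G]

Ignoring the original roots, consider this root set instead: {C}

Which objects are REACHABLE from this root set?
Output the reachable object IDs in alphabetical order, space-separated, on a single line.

Answer: C G I K

Derivation:
Roots: C
Mark C: refs=I null C, marked=C
Mark I: refs=K, marked=C I
Mark K: refs=G, marked=C I K
Mark G: refs=I, marked=C G I K
Unmarked (collected): A B D E F H J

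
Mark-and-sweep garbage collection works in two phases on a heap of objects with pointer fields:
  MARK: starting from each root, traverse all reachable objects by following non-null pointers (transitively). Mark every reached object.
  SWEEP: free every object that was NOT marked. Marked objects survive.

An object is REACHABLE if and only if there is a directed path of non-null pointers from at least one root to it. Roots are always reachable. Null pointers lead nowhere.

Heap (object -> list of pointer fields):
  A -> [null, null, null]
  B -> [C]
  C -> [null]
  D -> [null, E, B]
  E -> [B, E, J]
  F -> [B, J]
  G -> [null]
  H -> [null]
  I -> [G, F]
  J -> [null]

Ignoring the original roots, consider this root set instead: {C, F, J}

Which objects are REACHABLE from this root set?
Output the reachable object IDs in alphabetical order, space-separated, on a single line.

Roots: C F J
Mark C: refs=null, marked=C
Mark F: refs=B J, marked=C F
Mark J: refs=null, marked=C F J
Mark B: refs=C, marked=B C F J
Unmarked (collected): A D E G H I

Answer: B C F J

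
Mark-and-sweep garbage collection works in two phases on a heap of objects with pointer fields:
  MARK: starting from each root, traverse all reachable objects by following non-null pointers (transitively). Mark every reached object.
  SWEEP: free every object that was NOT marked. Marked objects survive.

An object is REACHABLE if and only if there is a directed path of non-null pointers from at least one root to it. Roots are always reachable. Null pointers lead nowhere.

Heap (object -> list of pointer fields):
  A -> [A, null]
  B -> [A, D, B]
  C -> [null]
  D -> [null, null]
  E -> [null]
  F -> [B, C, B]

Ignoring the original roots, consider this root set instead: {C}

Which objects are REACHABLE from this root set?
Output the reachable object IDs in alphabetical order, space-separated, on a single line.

Roots: C
Mark C: refs=null, marked=C
Unmarked (collected): A B D E F

Answer: C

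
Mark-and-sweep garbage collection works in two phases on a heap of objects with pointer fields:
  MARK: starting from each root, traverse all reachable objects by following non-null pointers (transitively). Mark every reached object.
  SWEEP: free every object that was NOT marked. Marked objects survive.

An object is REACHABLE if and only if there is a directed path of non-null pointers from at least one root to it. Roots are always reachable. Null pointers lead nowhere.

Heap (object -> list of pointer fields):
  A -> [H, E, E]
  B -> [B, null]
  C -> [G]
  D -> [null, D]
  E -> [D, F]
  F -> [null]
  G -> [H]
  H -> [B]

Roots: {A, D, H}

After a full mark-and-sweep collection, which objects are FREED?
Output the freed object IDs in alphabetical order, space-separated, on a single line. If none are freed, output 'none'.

Answer: C G

Derivation:
Roots: A D H
Mark A: refs=H E E, marked=A
Mark D: refs=null D, marked=A D
Mark H: refs=B, marked=A D H
Mark E: refs=D F, marked=A D E H
Mark B: refs=B null, marked=A B D E H
Mark F: refs=null, marked=A B D E F H
Unmarked (collected): C G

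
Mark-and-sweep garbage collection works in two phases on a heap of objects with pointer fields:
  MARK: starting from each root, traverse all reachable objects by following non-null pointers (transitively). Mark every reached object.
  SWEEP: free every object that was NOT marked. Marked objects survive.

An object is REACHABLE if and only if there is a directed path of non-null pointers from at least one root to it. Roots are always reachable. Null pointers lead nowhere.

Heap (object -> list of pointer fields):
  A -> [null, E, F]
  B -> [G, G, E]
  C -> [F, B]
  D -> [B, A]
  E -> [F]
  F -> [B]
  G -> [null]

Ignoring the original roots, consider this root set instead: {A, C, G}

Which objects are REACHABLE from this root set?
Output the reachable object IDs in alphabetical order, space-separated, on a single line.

Answer: A B C E F G

Derivation:
Roots: A C G
Mark A: refs=null E F, marked=A
Mark C: refs=F B, marked=A C
Mark G: refs=null, marked=A C G
Mark E: refs=F, marked=A C E G
Mark F: refs=B, marked=A C E F G
Mark B: refs=G G E, marked=A B C E F G
Unmarked (collected): D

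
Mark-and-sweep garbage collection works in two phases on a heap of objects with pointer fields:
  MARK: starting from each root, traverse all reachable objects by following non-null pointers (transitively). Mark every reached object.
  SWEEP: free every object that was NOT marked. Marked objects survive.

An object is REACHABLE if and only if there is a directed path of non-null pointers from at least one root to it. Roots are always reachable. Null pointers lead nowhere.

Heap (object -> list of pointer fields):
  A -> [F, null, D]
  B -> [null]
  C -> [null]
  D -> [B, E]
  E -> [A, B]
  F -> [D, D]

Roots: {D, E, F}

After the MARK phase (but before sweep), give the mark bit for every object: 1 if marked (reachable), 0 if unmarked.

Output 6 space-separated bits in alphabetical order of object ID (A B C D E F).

Answer: 1 1 0 1 1 1

Derivation:
Roots: D E F
Mark D: refs=B E, marked=D
Mark E: refs=A B, marked=D E
Mark F: refs=D D, marked=D E F
Mark B: refs=null, marked=B D E F
Mark A: refs=F null D, marked=A B D E F
Unmarked (collected): C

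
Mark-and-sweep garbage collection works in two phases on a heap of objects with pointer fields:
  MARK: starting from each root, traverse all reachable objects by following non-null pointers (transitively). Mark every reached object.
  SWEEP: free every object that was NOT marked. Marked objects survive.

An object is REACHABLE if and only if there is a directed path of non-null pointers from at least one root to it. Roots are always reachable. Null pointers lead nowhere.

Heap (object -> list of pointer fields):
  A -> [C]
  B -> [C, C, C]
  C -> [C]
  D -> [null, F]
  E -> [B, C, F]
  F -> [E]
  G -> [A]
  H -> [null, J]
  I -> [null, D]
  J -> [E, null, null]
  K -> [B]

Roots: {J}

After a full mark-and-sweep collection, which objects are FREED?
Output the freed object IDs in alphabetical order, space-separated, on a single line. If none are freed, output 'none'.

Answer: A D G H I K

Derivation:
Roots: J
Mark J: refs=E null null, marked=J
Mark E: refs=B C F, marked=E J
Mark B: refs=C C C, marked=B E J
Mark C: refs=C, marked=B C E J
Mark F: refs=E, marked=B C E F J
Unmarked (collected): A D G H I K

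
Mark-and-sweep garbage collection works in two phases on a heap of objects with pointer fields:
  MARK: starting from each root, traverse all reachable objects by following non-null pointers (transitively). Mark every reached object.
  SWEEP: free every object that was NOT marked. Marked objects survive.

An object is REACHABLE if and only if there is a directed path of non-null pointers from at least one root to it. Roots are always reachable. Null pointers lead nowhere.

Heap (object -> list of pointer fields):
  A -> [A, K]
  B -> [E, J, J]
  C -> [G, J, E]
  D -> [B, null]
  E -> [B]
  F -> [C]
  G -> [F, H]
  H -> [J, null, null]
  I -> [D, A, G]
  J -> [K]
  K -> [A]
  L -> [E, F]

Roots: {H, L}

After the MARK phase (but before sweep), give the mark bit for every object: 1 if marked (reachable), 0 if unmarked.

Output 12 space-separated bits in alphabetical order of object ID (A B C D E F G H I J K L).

Roots: H L
Mark H: refs=J null null, marked=H
Mark L: refs=E F, marked=H L
Mark J: refs=K, marked=H J L
Mark E: refs=B, marked=E H J L
Mark F: refs=C, marked=E F H J L
Mark K: refs=A, marked=E F H J K L
Mark B: refs=E J J, marked=B E F H J K L
Mark C: refs=G J E, marked=B C E F H J K L
Mark A: refs=A K, marked=A B C E F H J K L
Mark G: refs=F H, marked=A B C E F G H J K L
Unmarked (collected): D I

Answer: 1 1 1 0 1 1 1 1 0 1 1 1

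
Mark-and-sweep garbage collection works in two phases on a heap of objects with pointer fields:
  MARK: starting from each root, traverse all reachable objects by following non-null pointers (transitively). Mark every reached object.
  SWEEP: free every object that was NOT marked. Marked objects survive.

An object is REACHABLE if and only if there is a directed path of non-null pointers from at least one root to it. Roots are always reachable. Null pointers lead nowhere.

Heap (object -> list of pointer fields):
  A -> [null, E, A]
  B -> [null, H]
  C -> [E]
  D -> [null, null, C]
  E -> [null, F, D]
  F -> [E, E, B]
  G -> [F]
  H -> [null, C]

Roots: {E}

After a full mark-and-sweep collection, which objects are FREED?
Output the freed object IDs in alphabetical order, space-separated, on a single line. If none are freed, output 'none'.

Answer: A G

Derivation:
Roots: E
Mark E: refs=null F D, marked=E
Mark F: refs=E E B, marked=E F
Mark D: refs=null null C, marked=D E F
Mark B: refs=null H, marked=B D E F
Mark C: refs=E, marked=B C D E F
Mark H: refs=null C, marked=B C D E F H
Unmarked (collected): A G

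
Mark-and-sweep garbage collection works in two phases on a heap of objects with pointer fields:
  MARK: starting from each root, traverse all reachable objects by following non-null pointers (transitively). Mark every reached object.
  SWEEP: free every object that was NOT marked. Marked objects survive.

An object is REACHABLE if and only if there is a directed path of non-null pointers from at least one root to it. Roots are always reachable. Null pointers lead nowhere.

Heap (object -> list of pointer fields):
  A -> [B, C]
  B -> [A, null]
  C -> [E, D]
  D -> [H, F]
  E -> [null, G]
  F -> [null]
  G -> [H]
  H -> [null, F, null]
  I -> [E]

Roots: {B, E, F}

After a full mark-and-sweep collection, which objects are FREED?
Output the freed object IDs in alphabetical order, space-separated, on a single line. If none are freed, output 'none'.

Answer: I

Derivation:
Roots: B E F
Mark B: refs=A null, marked=B
Mark E: refs=null G, marked=B E
Mark F: refs=null, marked=B E F
Mark A: refs=B C, marked=A B E F
Mark G: refs=H, marked=A B E F G
Mark C: refs=E D, marked=A B C E F G
Mark H: refs=null F null, marked=A B C E F G H
Mark D: refs=H F, marked=A B C D E F G H
Unmarked (collected): I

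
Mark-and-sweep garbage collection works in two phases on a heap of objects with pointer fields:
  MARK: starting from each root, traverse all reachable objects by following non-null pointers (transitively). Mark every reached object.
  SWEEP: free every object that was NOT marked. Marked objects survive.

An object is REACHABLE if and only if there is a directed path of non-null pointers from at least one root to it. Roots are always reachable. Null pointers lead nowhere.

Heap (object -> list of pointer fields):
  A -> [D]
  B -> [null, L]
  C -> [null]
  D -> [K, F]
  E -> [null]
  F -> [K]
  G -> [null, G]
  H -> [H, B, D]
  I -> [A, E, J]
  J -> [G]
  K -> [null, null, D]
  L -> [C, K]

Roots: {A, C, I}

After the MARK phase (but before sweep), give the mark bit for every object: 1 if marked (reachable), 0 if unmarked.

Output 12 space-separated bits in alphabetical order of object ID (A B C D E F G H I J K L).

Answer: 1 0 1 1 1 1 1 0 1 1 1 0

Derivation:
Roots: A C I
Mark A: refs=D, marked=A
Mark C: refs=null, marked=A C
Mark I: refs=A E J, marked=A C I
Mark D: refs=K F, marked=A C D I
Mark E: refs=null, marked=A C D E I
Mark J: refs=G, marked=A C D E I J
Mark K: refs=null null D, marked=A C D E I J K
Mark F: refs=K, marked=A C D E F I J K
Mark G: refs=null G, marked=A C D E F G I J K
Unmarked (collected): B H L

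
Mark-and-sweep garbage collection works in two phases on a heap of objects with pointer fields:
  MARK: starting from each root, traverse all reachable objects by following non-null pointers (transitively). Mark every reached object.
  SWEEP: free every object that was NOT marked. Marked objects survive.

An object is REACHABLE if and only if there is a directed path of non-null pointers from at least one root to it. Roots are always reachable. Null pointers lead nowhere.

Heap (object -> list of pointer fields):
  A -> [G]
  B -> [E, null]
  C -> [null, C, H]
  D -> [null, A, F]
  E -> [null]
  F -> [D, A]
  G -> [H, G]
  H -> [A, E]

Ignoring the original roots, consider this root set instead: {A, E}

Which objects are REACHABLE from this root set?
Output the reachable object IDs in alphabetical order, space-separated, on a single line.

Answer: A E G H

Derivation:
Roots: A E
Mark A: refs=G, marked=A
Mark E: refs=null, marked=A E
Mark G: refs=H G, marked=A E G
Mark H: refs=A E, marked=A E G H
Unmarked (collected): B C D F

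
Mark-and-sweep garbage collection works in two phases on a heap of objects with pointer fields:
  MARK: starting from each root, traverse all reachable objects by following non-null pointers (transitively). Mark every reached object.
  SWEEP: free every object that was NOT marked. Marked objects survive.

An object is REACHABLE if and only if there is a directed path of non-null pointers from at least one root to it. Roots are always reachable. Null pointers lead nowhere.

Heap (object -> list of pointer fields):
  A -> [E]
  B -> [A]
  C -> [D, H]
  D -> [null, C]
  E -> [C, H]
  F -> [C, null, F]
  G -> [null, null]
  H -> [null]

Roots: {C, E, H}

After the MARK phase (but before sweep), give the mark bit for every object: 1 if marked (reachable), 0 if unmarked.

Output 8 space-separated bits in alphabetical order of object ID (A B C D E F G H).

Roots: C E H
Mark C: refs=D H, marked=C
Mark E: refs=C H, marked=C E
Mark H: refs=null, marked=C E H
Mark D: refs=null C, marked=C D E H
Unmarked (collected): A B F G

Answer: 0 0 1 1 1 0 0 1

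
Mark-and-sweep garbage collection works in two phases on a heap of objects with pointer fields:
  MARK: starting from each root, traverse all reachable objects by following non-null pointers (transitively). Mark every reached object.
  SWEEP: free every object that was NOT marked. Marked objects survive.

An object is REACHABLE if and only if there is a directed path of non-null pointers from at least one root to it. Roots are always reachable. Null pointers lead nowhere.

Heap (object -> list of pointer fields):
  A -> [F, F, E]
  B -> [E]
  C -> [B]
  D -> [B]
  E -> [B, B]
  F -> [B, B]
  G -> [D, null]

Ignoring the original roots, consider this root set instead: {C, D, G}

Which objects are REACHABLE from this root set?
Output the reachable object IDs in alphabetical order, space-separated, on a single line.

Roots: C D G
Mark C: refs=B, marked=C
Mark D: refs=B, marked=C D
Mark G: refs=D null, marked=C D G
Mark B: refs=E, marked=B C D G
Mark E: refs=B B, marked=B C D E G
Unmarked (collected): A F

Answer: B C D E G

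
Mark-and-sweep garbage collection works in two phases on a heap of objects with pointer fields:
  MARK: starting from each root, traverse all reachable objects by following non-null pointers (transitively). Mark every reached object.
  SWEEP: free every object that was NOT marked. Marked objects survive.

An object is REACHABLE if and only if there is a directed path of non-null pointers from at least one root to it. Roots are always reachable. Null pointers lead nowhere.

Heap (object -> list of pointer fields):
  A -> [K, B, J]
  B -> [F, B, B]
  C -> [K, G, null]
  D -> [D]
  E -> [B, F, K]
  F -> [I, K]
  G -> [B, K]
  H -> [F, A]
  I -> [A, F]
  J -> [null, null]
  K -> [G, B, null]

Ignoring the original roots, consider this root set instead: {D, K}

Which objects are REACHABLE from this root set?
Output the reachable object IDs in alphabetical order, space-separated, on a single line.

Roots: D K
Mark D: refs=D, marked=D
Mark K: refs=G B null, marked=D K
Mark G: refs=B K, marked=D G K
Mark B: refs=F B B, marked=B D G K
Mark F: refs=I K, marked=B D F G K
Mark I: refs=A F, marked=B D F G I K
Mark A: refs=K B J, marked=A B D F G I K
Mark J: refs=null null, marked=A B D F G I J K
Unmarked (collected): C E H

Answer: A B D F G I J K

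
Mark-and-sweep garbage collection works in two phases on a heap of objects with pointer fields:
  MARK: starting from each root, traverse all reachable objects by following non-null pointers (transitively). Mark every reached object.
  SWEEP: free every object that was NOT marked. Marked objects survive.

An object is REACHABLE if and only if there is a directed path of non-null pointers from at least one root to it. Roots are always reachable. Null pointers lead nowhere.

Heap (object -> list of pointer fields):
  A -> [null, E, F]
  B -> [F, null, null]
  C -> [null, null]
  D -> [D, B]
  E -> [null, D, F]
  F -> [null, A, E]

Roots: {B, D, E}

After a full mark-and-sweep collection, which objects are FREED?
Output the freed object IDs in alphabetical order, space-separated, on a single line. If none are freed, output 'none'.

Answer: C

Derivation:
Roots: B D E
Mark B: refs=F null null, marked=B
Mark D: refs=D B, marked=B D
Mark E: refs=null D F, marked=B D E
Mark F: refs=null A E, marked=B D E F
Mark A: refs=null E F, marked=A B D E F
Unmarked (collected): C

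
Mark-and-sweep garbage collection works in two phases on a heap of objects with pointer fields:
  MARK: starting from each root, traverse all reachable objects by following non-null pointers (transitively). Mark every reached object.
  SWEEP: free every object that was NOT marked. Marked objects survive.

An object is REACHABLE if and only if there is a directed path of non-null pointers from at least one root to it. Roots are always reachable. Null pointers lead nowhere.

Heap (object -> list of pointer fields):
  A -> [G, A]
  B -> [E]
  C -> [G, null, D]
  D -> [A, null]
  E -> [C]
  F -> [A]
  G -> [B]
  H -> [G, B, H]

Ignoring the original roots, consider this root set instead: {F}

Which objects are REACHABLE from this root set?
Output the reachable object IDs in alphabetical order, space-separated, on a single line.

Answer: A B C D E F G

Derivation:
Roots: F
Mark F: refs=A, marked=F
Mark A: refs=G A, marked=A F
Mark G: refs=B, marked=A F G
Mark B: refs=E, marked=A B F G
Mark E: refs=C, marked=A B E F G
Mark C: refs=G null D, marked=A B C E F G
Mark D: refs=A null, marked=A B C D E F G
Unmarked (collected): H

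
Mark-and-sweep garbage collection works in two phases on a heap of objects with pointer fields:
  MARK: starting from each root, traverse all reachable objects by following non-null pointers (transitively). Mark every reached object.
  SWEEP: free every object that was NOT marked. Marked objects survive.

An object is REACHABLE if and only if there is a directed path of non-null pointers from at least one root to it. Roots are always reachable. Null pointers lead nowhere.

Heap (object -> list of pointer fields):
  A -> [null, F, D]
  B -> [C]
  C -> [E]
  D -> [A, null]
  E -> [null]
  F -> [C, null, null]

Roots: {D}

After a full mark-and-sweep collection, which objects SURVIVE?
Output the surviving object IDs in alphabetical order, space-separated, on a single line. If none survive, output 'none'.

Roots: D
Mark D: refs=A null, marked=D
Mark A: refs=null F D, marked=A D
Mark F: refs=C null null, marked=A D F
Mark C: refs=E, marked=A C D F
Mark E: refs=null, marked=A C D E F
Unmarked (collected): B

Answer: A C D E F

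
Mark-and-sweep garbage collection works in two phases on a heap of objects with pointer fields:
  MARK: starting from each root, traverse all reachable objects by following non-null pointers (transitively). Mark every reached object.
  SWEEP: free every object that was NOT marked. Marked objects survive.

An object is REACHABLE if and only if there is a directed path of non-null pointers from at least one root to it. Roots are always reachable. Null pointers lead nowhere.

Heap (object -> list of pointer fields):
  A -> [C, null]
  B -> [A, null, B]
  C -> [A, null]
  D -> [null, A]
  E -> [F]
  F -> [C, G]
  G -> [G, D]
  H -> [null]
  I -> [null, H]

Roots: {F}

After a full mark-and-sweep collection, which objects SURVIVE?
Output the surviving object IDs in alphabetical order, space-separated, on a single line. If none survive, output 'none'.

Roots: F
Mark F: refs=C G, marked=F
Mark C: refs=A null, marked=C F
Mark G: refs=G D, marked=C F G
Mark A: refs=C null, marked=A C F G
Mark D: refs=null A, marked=A C D F G
Unmarked (collected): B E H I

Answer: A C D F G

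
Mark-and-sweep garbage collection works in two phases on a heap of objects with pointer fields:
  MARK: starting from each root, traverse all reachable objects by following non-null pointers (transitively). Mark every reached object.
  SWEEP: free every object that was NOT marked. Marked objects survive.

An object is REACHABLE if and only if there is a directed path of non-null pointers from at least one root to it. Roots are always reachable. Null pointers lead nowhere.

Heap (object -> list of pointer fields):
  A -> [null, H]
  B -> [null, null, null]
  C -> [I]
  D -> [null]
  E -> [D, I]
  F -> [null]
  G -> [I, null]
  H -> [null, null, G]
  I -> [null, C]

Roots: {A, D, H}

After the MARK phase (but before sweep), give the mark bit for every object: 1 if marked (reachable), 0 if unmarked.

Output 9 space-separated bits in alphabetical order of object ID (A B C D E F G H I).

Roots: A D H
Mark A: refs=null H, marked=A
Mark D: refs=null, marked=A D
Mark H: refs=null null G, marked=A D H
Mark G: refs=I null, marked=A D G H
Mark I: refs=null C, marked=A D G H I
Mark C: refs=I, marked=A C D G H I
Unmarked (collected): B E F

Answer: 1 0 1 1 0 0 1 1 1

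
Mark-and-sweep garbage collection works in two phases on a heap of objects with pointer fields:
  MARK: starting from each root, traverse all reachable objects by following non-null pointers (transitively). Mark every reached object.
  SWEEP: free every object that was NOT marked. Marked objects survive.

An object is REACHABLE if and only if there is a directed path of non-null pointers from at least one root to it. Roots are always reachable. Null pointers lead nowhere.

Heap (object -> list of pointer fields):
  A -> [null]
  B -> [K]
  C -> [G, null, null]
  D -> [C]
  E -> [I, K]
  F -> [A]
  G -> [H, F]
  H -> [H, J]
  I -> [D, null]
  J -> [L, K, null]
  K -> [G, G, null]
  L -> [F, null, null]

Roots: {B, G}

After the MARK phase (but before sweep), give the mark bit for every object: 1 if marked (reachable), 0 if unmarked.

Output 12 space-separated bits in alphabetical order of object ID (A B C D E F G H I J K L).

Answer: 1 1 0 0 0 1 1 1 0 1 1 1

Derivation:
Roots: B G
Mark B: refs=K, marked=B
Mark G: refs=H F, marked=B G
Mark K: refs=G G null, marked=B G K
Mark H: refs=H J, marked=B G H K
Mark F: refs=A, marked=B F G H K
Mark J: refs=L K null, marked=B F G H J K
Mark A: refs=null, marked=A B F G H J K
Mark L: refs=F null null, marked=A B F G H J K L
Unmarked (collected): C D E I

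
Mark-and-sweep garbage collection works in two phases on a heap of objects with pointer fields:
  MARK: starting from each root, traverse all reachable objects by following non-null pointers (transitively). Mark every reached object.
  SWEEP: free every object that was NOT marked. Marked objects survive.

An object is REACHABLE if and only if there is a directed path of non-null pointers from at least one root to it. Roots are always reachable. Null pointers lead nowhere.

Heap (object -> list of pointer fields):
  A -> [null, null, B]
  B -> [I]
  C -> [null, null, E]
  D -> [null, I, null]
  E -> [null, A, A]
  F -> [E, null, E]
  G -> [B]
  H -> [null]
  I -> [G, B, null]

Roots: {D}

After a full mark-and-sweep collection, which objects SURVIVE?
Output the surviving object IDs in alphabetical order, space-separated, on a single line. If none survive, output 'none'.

Roots: D
Mark D: refs=null I null, marked=D
Mark I: refs=G B null, marked=D I
Mark G: refs=B, marked=D G I
Mark B: refs=I, marked=B D G I
Unmarked (collected): A C E F H

Answer: B D G I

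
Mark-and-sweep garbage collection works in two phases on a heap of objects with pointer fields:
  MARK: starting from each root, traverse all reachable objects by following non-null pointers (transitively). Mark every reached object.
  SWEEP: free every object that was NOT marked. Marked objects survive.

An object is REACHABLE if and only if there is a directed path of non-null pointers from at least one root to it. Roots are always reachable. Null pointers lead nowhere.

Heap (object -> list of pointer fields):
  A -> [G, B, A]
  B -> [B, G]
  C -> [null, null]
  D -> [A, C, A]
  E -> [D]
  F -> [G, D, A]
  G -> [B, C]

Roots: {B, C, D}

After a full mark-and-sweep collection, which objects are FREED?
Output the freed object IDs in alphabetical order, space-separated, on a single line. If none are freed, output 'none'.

Roots: B C D
Mark B: refs=B G, marked=B
Mark C: refs=null null, marked=B C
Mark D: refs=A C A, marked=B C D
Mark G: refs=B C, marked=B C D G
Mark A: refs=G B A, marked=A B C D G
Unmarked (collected): E F

Answer: E F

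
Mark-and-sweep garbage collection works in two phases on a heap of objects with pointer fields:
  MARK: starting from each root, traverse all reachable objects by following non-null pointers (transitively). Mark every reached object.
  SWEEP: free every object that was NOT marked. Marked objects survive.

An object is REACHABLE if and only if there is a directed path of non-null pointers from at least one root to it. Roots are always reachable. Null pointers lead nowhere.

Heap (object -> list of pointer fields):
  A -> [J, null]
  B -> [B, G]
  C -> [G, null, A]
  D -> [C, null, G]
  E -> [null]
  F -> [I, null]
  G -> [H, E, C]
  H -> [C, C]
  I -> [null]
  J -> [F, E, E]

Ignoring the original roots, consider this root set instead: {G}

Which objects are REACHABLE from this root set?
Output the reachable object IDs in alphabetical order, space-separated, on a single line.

Answer: A C E F G H I J

Derivation:
Roots: G
Mark G: refs=H E C, marked=G
Mark H: refs=C C, marked=G H
Mark E: refs=null, marked=E G H
Mark C: refs=G null A, marked=C E G H
Mark A: refs=J null, marked=A C E G H
Mark J: refs=F E E, marked=A C E G H J
Mark F: refs=I null, marked=A C E F G H J
Mark I: refs=null, marked=A C E F G H I J
Unmarked (collected): B D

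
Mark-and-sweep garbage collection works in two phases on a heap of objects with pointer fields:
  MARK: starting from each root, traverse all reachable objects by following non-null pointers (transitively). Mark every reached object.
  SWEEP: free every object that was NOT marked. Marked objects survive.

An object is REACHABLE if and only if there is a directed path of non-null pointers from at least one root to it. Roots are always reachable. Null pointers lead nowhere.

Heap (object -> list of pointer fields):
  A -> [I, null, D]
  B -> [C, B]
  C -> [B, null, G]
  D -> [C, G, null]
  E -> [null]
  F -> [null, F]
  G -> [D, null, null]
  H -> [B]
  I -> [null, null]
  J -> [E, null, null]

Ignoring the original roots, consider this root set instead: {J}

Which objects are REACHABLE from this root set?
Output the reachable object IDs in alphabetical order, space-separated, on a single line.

Answer: E J

Derivation:
Roots: J
Mark J: refs=E null null, marked=J
Mark E: refs=null, marked=E J
Unmarked (collected): A B C D F G H I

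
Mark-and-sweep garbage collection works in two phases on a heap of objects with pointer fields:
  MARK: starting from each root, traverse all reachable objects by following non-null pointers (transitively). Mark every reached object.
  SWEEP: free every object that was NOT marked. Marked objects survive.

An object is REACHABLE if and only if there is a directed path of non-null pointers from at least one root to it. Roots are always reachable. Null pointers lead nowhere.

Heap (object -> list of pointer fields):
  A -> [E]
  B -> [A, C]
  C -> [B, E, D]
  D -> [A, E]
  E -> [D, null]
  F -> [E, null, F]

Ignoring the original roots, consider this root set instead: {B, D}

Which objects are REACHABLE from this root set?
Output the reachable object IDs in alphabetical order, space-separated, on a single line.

Answer: A B C D E

Derivation:
Roots: B D
Mark B: refs=A C, marked=B
Mark D: refs=A E, marked=B D
Mark A: refs=E, marked=A B D
Mark C: refs=B E D, marked=A B C D
Mark E: refs=D null, marked=A B C D E
Unmarked (collected): F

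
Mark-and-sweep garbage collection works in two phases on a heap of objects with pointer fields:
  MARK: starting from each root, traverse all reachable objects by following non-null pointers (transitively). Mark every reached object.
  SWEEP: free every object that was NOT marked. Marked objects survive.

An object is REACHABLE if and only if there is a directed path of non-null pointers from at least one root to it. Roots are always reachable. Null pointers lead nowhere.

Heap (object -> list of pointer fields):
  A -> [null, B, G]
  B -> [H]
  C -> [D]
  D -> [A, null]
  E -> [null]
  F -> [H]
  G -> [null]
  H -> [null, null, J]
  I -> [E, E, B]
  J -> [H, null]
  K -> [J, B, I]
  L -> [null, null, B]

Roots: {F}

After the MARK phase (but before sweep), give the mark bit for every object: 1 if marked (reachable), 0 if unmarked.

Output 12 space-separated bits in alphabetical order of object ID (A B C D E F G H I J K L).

Roots: F
Mark F: refs=H, marked=F
Mark H: refs=null null J, marked=F H
Mark J: refs=H null, marked=F H J
Unmarked (collected): A B C D E G I K L

Answer: 0 0 0 0 0 1 0 1 0 1 0 0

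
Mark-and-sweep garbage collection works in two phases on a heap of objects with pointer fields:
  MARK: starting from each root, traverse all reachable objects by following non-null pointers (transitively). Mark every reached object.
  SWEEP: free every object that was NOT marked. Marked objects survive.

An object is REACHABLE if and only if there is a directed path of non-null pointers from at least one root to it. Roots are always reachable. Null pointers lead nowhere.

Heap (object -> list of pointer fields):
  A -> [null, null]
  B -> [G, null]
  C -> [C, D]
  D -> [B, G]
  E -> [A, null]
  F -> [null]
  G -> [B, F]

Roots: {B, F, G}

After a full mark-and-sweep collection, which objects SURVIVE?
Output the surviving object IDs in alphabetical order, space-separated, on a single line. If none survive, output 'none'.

Roots: B F G
Mark B: refs=G null, marked=B
Mark F: refs=null, marked=B F
Mark G: refs=B F, marked=B F G
Unmarked (collected): A C D E

Answer: B F G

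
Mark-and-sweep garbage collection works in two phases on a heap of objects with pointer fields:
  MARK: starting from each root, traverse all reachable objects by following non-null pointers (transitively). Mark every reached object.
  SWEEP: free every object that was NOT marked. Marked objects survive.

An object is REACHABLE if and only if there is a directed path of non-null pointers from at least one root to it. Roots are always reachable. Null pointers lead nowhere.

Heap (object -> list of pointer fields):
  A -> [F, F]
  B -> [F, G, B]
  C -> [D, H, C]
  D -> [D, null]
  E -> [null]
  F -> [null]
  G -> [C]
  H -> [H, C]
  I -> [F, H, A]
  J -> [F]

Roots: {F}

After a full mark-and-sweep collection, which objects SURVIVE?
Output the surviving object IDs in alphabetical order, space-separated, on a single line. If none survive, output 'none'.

Roots: F
Mark F: refs=null, marked=F
Unmarked (collected): A B C D E G H I J

Answer: F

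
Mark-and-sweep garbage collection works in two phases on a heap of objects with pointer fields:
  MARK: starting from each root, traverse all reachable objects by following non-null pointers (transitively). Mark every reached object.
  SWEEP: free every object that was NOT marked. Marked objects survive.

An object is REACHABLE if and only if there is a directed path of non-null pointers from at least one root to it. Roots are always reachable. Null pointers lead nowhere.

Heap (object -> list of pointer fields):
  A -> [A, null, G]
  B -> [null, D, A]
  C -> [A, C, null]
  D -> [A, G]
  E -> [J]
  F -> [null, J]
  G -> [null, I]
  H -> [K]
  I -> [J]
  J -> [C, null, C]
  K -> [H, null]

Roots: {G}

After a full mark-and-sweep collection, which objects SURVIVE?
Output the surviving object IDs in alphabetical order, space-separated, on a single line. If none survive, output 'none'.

Roots: G
Mark G: refs=null I, marked=G
Mark I: refs=J, marked=G I
Mark J: refs=C null C, marked=G I J
Mark C: refs=A C null, marked=C G I J
Mark A: refs=A null G, marked=A C G I J
Unmarked (collected): B D E F H K

Answer: A C G I J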